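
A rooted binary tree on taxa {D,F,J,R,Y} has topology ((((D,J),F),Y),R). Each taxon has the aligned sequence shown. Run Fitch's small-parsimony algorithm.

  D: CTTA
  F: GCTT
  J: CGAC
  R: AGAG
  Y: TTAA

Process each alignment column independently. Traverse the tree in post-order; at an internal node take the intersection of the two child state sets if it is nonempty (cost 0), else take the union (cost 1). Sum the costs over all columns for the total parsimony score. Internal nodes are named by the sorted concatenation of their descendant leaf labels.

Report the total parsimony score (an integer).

[col 0] DJ: children D:{C}, J:{C} ∩→ {C}; cost 0
[col 0] DFJ: children DJ:{C}, F:{G} ∪→ {C,G}; cost 1
[col 0] DFJY: children DFJ:{C,G}, Y:{T} ∪→ {C,G,T}; cost 1
[col 0] DFJRY: children DFJY:{C,G,T}, R:{A} ∪→ {A,C,G,T}; cost 1
[col 1] DJ: children D:{T}, J:{G} ∪→ {G,T}; cost 1
[col 1] DFJ: children DJ:{G,T}, F:{C} ∪→ {C,G,T}; cost 1
[col 1] DFJY: children DFJ:{C,G,T}, Y:{T} ∩→ {T}; cost 0
[col 1] DFJRY: children DFJY:{T}, R:{G} ∪→ {G,T}; cost 1
[col 2] DJ: children D:{T}, J:{A} ∪→ {A,T}; cost 1
[col 2] DFJ: children DJ:{A,T}, F:{T} ∩→ {T}; cost 0
[col 2] DFJY: children DFJ:{T}, Y:{A} ∪→ {A,T}; cost 1
[col 2] DFJRY: children DFJY:{A,T}, R:{A} ∩→ {A}; cost 0
[col 3] DJ: children D:{A}, J:{C} ∪→ {A,C}; cost 1
[col 3] DFJ: children DJ:{A,C}, F:{T} ∪→ {A,C,T}; cost 1
[col 3] DFJY: children DFJ:{A,C,T}, Y:{A} ∩→ {A}; cost 0
[col 3] DFJRY: children DFJY:{A}, R:{G} ∪→ {A,G}; cost 1
per-site changes: [3, 3, 2, 3]; total = 11

11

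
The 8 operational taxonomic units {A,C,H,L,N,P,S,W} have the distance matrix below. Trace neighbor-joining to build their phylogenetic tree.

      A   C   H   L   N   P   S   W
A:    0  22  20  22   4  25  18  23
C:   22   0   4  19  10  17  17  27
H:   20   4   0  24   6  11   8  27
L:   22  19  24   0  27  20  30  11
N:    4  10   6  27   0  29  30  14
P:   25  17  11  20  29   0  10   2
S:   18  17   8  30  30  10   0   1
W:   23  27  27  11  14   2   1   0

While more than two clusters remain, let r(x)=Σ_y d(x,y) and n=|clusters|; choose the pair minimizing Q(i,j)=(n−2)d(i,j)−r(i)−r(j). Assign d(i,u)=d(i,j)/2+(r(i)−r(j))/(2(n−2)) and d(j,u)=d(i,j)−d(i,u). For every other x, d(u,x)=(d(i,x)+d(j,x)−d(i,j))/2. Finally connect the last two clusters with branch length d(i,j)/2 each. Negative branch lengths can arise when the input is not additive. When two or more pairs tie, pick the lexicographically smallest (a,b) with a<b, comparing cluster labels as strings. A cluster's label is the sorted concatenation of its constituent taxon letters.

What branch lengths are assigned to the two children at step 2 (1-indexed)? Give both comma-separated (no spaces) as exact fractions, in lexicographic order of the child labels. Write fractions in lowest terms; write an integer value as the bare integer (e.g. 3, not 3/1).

17/20,3/20

iteration 1: select A,N (d=4, Q=-230); attach at lengths (19/6, 5/6); label the merged cluster AN
  updated: d(AN,C)=14, d(AN,H)=11, d(AN,L)=45/2, d(AN,P)=25, d(AN,S)=22, d(AN,W)=33/2
iteration 2: select S,W (d=1, Q=-335/2); attach at lengths (17/20, 3/20); label the merged cluster SW
  updated: d(AN,SW)=75/4, d(C,SW)=43/2, d(H,SW)=17, d(L,SW)=20, d(P,SW)=11/2
iteration 3: select P,SW (d=11/2, Q=-557/4); attach at lengths (71/32, 105/32); label the merged cluster PSW
  updated: d(AN,PSW)=153/8, d(C,PSW)=33/2, d(H,PSW)=45/4, d(L,PSW)=69/4
iteration 4: select L,PSW (d=69/4, Q=-761/8); attach at lengths (563/48, 265/48); label the merged cluster LPSW
  updated: d(AN,LPSW)=195/16, d(C,LPSW)=73/8, d(H,LPSW)=9
iteration 5: select AN,LPSW (d=195/16, Q=-345/8); attach at lengths (125/16, 35/8); label the merged cluster ALNPSW
  updated: d(ALNPSW,C)=175/32, d(ALNPSW,H)=125/32
iteration 6: select ALNPSW,C (d=175/32, Q=-107/8); attach at lengths (43/16, 89/32); label the merged cluster ACLNPSW
  updated: d(ACLNPSW,H)=39/32
iteration 7: select ACLNPSW,H (d=39/32); attach at lengths (39/64, 39/64); label the merged cluster ACHLNPSW
final tree: ((((A:19/6,N:5/6):125/16,(L:563/48,(P:71/32,(S:17/20,W:3/20):105/32):265/48):35/8):43/16,C:89/32):39/64,H:39/64)
total length: 373/8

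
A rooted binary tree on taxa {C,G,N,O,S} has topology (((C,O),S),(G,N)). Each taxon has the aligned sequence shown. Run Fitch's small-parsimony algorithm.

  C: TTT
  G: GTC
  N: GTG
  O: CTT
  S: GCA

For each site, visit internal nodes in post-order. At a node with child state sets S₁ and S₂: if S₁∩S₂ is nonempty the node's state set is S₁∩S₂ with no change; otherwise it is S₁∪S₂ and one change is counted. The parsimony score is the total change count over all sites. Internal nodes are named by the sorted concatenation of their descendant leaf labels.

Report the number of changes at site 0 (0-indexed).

2

site 0, node CO: C={T} ∪ O={C} → {C,T} (+1)
site 0, node COS: CO={C,T} ∪ S={G} → {C,G,T} (+1)
site 0, node GN: G={G} ∩ N={G} → {G} (+0)
site 0, node CGNOS: COS={C,G,T} ∩ GN={G} → {G} (+0)
site 1, node CO: C={T} ∩ O={T} → {T} (+0)
site 1, node COS: CO={T} ∪ S={C} → {C,T} (+1)
site 1, node GN: G={T} ∩ N={T} → {T} (+0)
site 1, node CGNOS: COS={C,T} ∩ GN={T} → {T} (+0)
site 2, node CO: C={T} ∩ O={T} → {T} (+0)
site 2, node COS: CO={T} ∪ S={A} → {A,T} (+1)
site 2, node GN: G={C} ∪ N={G} → {C,G} (+1)
site 2, node CGNOS: COS={A,T} ∪ GN={C,G} → {A,C,G,T} (+1)
per-site changes: [2, 1, 3]; total = 6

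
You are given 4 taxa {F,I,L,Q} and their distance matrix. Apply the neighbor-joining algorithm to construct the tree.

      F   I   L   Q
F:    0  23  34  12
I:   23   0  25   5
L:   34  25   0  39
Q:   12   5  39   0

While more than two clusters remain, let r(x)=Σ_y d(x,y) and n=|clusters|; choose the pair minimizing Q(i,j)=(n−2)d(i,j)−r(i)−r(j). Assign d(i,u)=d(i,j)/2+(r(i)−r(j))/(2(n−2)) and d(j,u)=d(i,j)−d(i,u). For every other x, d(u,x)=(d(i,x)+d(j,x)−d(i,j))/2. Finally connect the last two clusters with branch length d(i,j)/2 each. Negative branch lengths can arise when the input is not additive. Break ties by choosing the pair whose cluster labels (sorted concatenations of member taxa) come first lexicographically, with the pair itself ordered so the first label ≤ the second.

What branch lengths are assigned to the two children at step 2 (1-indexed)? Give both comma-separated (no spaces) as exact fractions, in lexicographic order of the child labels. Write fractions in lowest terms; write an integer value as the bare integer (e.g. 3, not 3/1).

1. join F+Q (d=12, Q=-101) ⇒ FQ; edges |F|=37/4, |Q|=11/4
  updated: d(FQ,I)=8, d(FQ,L)=61/2
2. join FQ+I (d=8, Q=-127/2) ⇒ FIQ; edges |FQ|=27/4, |I|=5/4
  updated: d(FIQ,L)=95/4
3. join FIQ+L (d=95/4) ⇒ FILQ; edges |FIQ|=95/8, |L|=95/8
final tree: (((F:37/4,Q:11/4):27/4,I:5/4):95/8,L:95/8)
total length: 175/4

27/4,5/4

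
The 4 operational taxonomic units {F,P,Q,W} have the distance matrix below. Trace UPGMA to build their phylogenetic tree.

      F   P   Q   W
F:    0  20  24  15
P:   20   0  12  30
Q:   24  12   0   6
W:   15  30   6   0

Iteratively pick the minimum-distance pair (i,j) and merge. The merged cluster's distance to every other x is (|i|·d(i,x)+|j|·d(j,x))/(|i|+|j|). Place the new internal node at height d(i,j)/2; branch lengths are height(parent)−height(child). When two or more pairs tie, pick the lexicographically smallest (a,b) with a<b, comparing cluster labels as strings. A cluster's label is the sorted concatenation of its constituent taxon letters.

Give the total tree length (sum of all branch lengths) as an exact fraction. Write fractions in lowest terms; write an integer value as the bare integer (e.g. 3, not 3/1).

1. join Q+W (d=6) ⇒ QW; edges |Q|=3, |W|=3
  updated: d(F,QW)=39/2, d(P,QW)=21
2. join F+QW (d=39/2) ⇒ FQW; edges |F|=39/4, |QW|=27/4
  updated: d(FQW,P)=62/3
3. join FQW+P (d=62/3) ⇒ FPQW; edges |FQW|=7/12, |P|=31/3
final tree: ((F:39/4,(Q:3,W:3):27/4):7/12,P:31/3)
total length: 401/12

401/12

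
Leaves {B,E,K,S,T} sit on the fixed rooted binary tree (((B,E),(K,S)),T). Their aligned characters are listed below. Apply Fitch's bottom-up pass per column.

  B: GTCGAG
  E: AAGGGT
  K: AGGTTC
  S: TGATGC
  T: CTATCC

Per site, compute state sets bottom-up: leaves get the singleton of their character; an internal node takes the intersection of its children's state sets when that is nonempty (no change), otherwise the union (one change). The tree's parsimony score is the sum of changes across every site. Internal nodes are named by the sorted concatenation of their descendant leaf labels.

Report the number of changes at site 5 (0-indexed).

[col 0] BE: children B:{G}, E:{A} ∪→ {A,G}; cost 1
[col 0] KS: children K:{A}, S:{T} ∪→ {A,T}; cost 1
[col 0] BEKS: children BE:{A,G}, KS:{A,T} ∩→ {A}; cost 0
[col 0] BEKST: children BEKS:{A}, T:{C} ∪→ {A,C}; cost 1
[col 1] BE: children B:{T}, E:{A} ∪→ {A,T}; cost 1
[col 1] KS: children K:{G}, S:{G} ∩→ {G}; cost 0
[col 1] BEKS: children BE:{A,T}, KS:{G} ∪→ {A,G,T}; cost 1
[col 1] BEKST: children BEKS:{A,G,T}, T:{T} ∩→ {T}; cost 0
[col 2] BE: children B:{C}, E:{G} ∪→ {C,G}; cost 1
[col 2] KS: children K:{G}, S:{A} ∪→ {A,G}; cost 1
[col 2] BEKS: children BE:{C,G}, KS:{A,G} ∩→ {G}; cost 0
[col 2] BEKST: children BEKS:{G}, T:{A} ∪→ {A,G}; cost 1
[col 3] BE: children B:{G}, E:{G} ∩→ {G}; cost 0
[col 3] KS: children K:{T}, S:{T} ∩→ {T}; cost 0
[col 3] BEKS: children BE:{G}, KS:{T} ∪→ {G,T}; cost 1
[col 3] BEKST: children BEKS:{G,T}, T:{T} ∩→ {T}; cost 0
[col 4] BE: children B:{A}, E:{G} ∪→ {A,G}; cost 1
[col 4] KS: children K:{T}, S:{G} ∪→ {G,T}; cost 1
[col 4] BEKS: children BE:{A,G}, KS:{G,T} ∩→ {G}; cost 0
[col 4] BEKST: children BEKS:{G}, T:{C} ∪→ {C,G}; cost 1
[col 5] BE: children B:{G}, E:{T} ∪→ {G,T}; cost 1
[col 5] KS: children K:{C}, S:{C} ∩→ {C}; cost 0
[col 5] BEKS: children BE:{G,T}, KS:{C} ∪→ {C,G,T}; cost 1
[col 5] BEKST: children BEKS:{C,G,T}, T:{C} ∩→ {C}; cost 0
per-site changes: [3, 2, 3, 1, 3, 2]; total = 14

2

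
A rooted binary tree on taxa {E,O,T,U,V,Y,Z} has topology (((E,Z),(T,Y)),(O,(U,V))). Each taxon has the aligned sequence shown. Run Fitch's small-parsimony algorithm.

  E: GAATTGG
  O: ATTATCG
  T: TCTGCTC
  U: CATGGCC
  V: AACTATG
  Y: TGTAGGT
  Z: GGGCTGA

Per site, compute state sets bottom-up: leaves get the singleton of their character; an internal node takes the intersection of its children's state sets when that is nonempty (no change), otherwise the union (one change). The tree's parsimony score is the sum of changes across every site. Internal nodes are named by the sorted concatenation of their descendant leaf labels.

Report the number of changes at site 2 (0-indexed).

3

site 0, node EZ: E={G} ∩ Z={G} → {G} (+0)
site 0, node TY: T={T} ∩ Y={T} → {T} (+0)
site 0, node ETYZ: EZ={G} ∪ TY={T} → {G,T} (+1)
site 0, node UV: U={C} ∪ V={A} → {A,C} (+1)
site 0, node OUV: O={A} ∩ UV={A,C} → {A} (+0)
site 0, node EOTUVYZ: ETYZ={G,T} ∪ OUV={A} → {A,G,T} (+1)
site 1, node EZ: E={A} ∪ Z={G} → {A,G} (+1)
site 1, node TY: T={C} ∪ Y={G} → {C,G} (+1)
site 1, node ETYZ: EZ={A,G} ∩ TY={C,G} → {G} (+0)
site 1, node UV: U={A} ∩ V={A} → {A} (+0)
site 1, node OUV: O={T} ∪ UV={A} → {A,T} (+1)
site 1, node EOTUVYZ: ETYZ={G} ∪ OUV={A,T} → {A,G,T} (+1)
site 2, node EZ: E={A} ∪ Z={G} → {A,G} (+1)
site 2, node TY: T={T} ∩ Y={T} → {T} (+0)
site 2, node ETYZ: EZ={A,G} ∪ TY={T} → {A,G,T} (+1)
site 2, node UV: U={T} ∪ V={C} → {C,T} (+1)
site 2, node OUV: O={T} ∩ UV={C,T} → {T} (+0)
site 2, node EOTUVYZ: ETYZ={A,G,T} ∩ OUV={T} → {T} (+0)
site 3, node EZ: E={T} ∪ Z={C} → {C,T} (+1)
site 3, node TY: T={G} ∪ Y={A} → {A,G} (+1)
site 3, node ETYZ: EZ={C,T} ∪ TY={A,G} → {A,C,G,T} (+1)
site 3, node UV: U={G} ∪ V={T} → {G,T} (+1)
site 3, node OUV: O={A} ∪ UV={G,T} → {A,G,T} (+1)
site 3, node EOTUVYZ: ETYZ={A,C,G,T} ∩ OUV={A,G,T} → {A,G,T} (+0)
site 4, node EZ: E={T} ∩ Z={T} → {T} (+0)
site 4, node TY: T={C} ∪ Y={G} → {C,G} (+1)
site 4, node ETYZ: EZ={T} ∪ TY={C,G} → {C,G,T} (+1)
site 4, node UV: U={G} ∪ V={A} → {A,G} (+1)
site 4, node OUV: O={T} ∪ UV={A,G} → {A,G,T} (+1)
site 4, node EOTUVYZ: ETYZ={C,G,T} ∩ OUV={A,G,T} → {G,T} (+0)
site 5, node EZ: E={G} ∩ Z={G} → {G} (+0)
site 5, node TY: T={T} ∪ Y={G} → {G,T} (+1)
site 5, node ETYZ: EZ={G} ∩ TY={G,T} → {G} (+0)
site 5, node UV: U={C} ∪ V={T} → {C,T} (+1)
site 5, node OUV: O={C} ∩ UV={C,T} → {C} (+0)
site 5, node EOTUVYZ: ETYZ={G} ∪ OUV={C} → {C,G} (+1)
site 6, node EZ: E={G} ∪ Z={A} → {A,G} (+1)
site 6, node TY: T={C} ∪ Y={T} → {C,T} (+1)
site 6, node ETYZ: EZ={A,G} ∪ TY={C,T} → {A,C,G,T} (+1)
site 6, node UV: U={C} ∪ V={G} → {C,G} (+1)
site 6, node OUV: O={G} ∩ UV={C,G} → {G} (+0)
site 6, node EOTUVYZ: ETYZ={A,C,G,T} ∩ OUV={G} → {G} (+0)
per-site changes: [3, 4, 3, 5, 4, 3, 4]; total = 26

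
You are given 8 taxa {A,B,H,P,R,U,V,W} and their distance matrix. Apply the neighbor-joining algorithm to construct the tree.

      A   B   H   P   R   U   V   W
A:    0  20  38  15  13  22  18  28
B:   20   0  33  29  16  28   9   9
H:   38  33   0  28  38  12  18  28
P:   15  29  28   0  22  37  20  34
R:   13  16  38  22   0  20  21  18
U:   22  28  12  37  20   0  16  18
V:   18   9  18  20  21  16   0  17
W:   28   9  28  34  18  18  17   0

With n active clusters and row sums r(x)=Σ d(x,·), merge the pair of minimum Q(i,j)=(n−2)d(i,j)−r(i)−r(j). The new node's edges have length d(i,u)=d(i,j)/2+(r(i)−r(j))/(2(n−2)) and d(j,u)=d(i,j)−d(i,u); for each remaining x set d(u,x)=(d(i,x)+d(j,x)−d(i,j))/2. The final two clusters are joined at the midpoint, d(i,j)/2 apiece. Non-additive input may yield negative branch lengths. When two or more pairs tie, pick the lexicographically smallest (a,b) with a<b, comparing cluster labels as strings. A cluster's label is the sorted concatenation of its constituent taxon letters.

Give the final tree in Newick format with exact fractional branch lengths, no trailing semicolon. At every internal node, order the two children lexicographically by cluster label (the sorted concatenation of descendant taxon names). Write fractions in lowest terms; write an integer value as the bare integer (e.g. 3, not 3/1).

1. join H+U (d=12, Q=-276) ⇒ HU; edges |H|=19/2, |U|=5/2
  updated: d(A,HU)=24, d(B,HU)=49/2, d(HU,P)=53/2, d(HU,R)=23, d(HU,V)=11, d(HU,W)=17
2. join A+P (d=15, Q=-379/2) ⇒ AP; edges |A|=93/20, |P|=207/20
  updated: d(AP,B)=17, d(AP,HU)=71/4, d(AP,R)=10, d(AP,V)=23/2, d(AP,W)=47/2
3. join AP+R (d=10, Q=-511/4) ⇒ APR; edges |AP|=127/32, |R|=193/32
  updated: d(APR,B)=23/2, d(APR,HU)=123/8, d(APR,V)=45/4, d(APR,W)=63/4
4. join B+W (d=9, Q=-343/4) ⇒ BW; edges |B|=89/24, |W|=127/24
  updated: d(APR,BW)=73/8, d(BW,HU)=65/4, d(BW,V)=17/2
5. join APR+BW (d=73/8, Q=-411/8) ⇒ ABPRW; edges |APR|=161/32, |BW|=131/32
  updated: d(ABPRW,HU)=45/4, d(ABPRW,V)=85/16
6. join ABPRW+HU (d=45/4, Q=-441/16) ⇒ ABHPRUW; edges |ABPRW|=89/32, |HU|=271/32
  updated: d(ABHPRUW,V)=81/32
7. join ABHPRUW+V (d=81/32) ⇒ ABHPRUVW; edges |ABHPRUW|=81/64, |V|=81/64
final tree: (((((A:93/20,P:207/20):127/32,R:193/32):161/32,(B:89/24,W:127/24):131/32):89/32,(H:19/2,U:5/2):271/32):81/64,V:81/64)
total length: 2205/32

(((((A:93/20,P:207/20):127/32,R:193/32):161/32,(B:89/24,W:127/24):131/32):89/32,(H:19/2,U:5/2):271/32):81/64,V:81/64)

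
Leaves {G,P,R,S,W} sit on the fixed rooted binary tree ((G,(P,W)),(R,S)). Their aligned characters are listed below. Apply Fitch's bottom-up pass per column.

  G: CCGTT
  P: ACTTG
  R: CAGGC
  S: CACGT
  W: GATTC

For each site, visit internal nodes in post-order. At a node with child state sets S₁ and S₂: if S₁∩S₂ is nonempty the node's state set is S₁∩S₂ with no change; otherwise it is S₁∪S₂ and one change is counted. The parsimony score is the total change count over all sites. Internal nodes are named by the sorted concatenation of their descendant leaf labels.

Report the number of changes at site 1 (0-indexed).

2

[col 0] PW: children P:{A}, W:{G} ∪→ {A,G}; cost 1
[col 0] GPW: children G:{C}, PW:{A,G} ∪→ {A,C,G}; cost 1
[col 0] RS: children R:{C}, S:{C} ∩→ {C}; cost 0
[col 0] GPRSW: children GPW:{A,C,G}, RS:{C} ∩→ {C}; cost 0
[col 1] PW: children P:{C}, W:{A} ∪→ {A,C}; cost 1
[col 1] GPW: children G:{C}, PW:{A,C} ∩→ {C}; cost 0
[col 1] RS: children R:{A}, S:{A} ∩→ {A}; cost 0
[col 1] GPRSW: children GPW:{C}, RS:{A} ∪→ {A,C}; cost 1
[col 2] PW: children P:{T}, W:{T} ∩→ {T}; cost 0
[col 2] GPW: children G:{G}, PW:{T} ∪→ {G,T}; cost 1
[col 2] RS: children R:{G}, S:{C} ∪→ {C,G}; cost 1
[col 2] GPRSW: children GPW:{G,T}, RS:{C,G} ∩→ {G}; cost 0
[col 3] PW: children P:{T}, W:{T} ∩→ {T}; cost 0
[col 3] GPW: children G:{T}, PW:{T} ∩→ {T}; cost 0
[col 3] RS: children R:{G}, S:{G} ∩→ {G}; cost 0
[col 3] GPRSW: children GPW:{T}, RS:{G} ∪→ {G,T}; cost 1
[col 4] PW: children P:{G}, W:{C} ∪→ {C,G}; cost 1
[col 4] GPW: children G:{T}, PW:{C,G} ∪→ {C,G,T}; cost 1
[col 4] RS: children R:{C}, S:{T} ∪→ {C,T}; cost 1
[col 4] GPRSW: children GPW:{C,G,T}, RS:{C,T} ∩→ {C,T}; cost 0
per-site changes: [2, 2, 2, 1, 3]; total = 10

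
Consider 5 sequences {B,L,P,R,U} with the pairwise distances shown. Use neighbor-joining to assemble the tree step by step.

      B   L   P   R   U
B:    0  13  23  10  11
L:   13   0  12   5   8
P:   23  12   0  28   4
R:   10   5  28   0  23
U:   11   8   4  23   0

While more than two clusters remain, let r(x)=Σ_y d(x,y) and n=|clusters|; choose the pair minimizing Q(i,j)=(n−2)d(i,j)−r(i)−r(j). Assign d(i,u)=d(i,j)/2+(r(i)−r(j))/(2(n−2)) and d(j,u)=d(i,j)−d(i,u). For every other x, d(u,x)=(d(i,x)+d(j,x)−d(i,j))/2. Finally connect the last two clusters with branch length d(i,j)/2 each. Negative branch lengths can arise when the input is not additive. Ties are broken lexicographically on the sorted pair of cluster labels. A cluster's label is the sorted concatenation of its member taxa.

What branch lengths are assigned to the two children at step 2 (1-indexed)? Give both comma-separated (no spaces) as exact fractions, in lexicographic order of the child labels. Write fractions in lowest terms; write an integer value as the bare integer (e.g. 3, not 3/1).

iteration 1: select P,U (d=4, Q=-101); attach at lengths (11/2, -3/2); label the merged cluster PU
  updated: d(B,PU)=15, d(L,PU)=8, d(PU,R)=47/2
iteration 2: select B,R (d=10, Q=-113/2); attach at lengths (39/8, 41/8); label the merged cluster BR
  updated: d(BR,L)=4, d(BR,PU)=57/4
iteration 3: select BR,L (d=4, Q=-105/4); attach at lengths (41/8, -9/8); label the merged cluster BLR
  updated: d(BLR,PU)=73/8
iteration 4: select BLR,PU (d=73/8); attach at lengths (73/16, 73/16); label the merged cluster BLPRU
final tree: (((B:39/8,R:41/8):41/8,L:-9/8):73/16,(P:11/2,U:-3/2):73/16)
total length: 217/8

39/8,41/8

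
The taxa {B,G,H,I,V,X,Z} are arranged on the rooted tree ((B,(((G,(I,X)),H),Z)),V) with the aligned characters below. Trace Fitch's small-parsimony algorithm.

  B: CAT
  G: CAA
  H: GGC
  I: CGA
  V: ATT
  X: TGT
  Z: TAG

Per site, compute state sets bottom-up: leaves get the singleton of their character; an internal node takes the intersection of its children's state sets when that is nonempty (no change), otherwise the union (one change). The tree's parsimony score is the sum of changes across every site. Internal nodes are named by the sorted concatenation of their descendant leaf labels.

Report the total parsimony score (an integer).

site 0, node IX: I={C} ∪ X={T} → {C,T} (+1)
site 0, node GIX: G={C} ∩ IX={C,T} → {C} (+0)
site 0, node GHIX: GIX={C} ∪ H={G} → {C,G} (+1)
site 0, node GHIXZ: GHIX={C,G} ∪ Z={T} → {C,G,T} (+1)
site 0, node BGHIXZ: B={C} ∩ GHIXZ={C,G,T} → {C} (+0)
site 0, node BGHIVXZ: BGHIXZ={C} ∪ V={A} → {A,C} (+1)
site 1, node IX: I={G} ∩ X={G} → {G} (+0)
site 1, node GIX: G={A} ∪ IX={G} → {A,G} (+1)
site 1, node GHIX: GIX={A,G} ∩ H={G} → {G} (+0)
site 1, node GHIXZ: GHIX={G} ∪ Z={A} → {A,G} (+1)
site 1, node BGHIXZ: B={A} ∩ GHIXZ={A,G} → {A} (+0)
site 1, node BGHIVXZ: BGHIXZ={A} ∪ V={T} → {A,T} (+1)
site 2, node IX: I={A} ∪ X={T} → {A,T} (+1)
site 2, node GIX: G={A} ∩ IX={A,T} → {A} (+0)
site 2, node GHIX: GIX={A} ∪ H={C} → {A,C} (+1)
site 2, node GHIXZ: GHIX={A,C} ∪ Z={G} → {A,C,G} (+1)
site 2, node BGHIXZ: B={T} ∪ GHIXZ={A,C,G} → {A,C,G,T} (+1)
site 2, node BGHIVXZ: BGHIXZ={A,C,G,T} ∩ V={T} → {T} (+0)
per-site changes: [4, 3, 4]; total = 11

11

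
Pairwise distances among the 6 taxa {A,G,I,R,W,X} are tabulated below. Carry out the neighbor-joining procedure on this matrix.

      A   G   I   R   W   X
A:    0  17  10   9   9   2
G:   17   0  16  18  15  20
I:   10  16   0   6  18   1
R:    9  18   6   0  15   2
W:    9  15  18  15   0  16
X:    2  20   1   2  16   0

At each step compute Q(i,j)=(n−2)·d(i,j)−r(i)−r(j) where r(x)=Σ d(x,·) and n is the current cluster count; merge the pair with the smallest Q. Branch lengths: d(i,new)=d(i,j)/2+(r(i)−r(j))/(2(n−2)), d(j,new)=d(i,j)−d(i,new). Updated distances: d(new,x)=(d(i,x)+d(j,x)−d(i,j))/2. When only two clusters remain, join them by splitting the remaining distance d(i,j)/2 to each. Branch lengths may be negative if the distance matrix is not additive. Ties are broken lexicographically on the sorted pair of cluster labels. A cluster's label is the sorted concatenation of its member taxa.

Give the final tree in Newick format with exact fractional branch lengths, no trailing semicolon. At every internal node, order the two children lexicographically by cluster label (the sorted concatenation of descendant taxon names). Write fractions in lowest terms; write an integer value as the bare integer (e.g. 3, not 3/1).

step 1: merge (G,W) at d=15, Q=-99; branch lengths G→73/8, W→47/8; new cluster GW
  updated: d(A,GW)=11/2, d(GW,I)=19/2, d(GW,R)=9, d(GW,X)=21/2
step 2: merge (A,GW) at d=11/2, Q=-89/2; branch lengths A→17/12, GW→49/12; new cluster AGW
  updated: d(AGW,I)=7, d(AGW,R)=25/4, d(AGW,X)=7/2
step 3: merge (AGW,R) at d=25/4, Q=-37/2; branch lengths AGW→15/4, R→5/2; new cluster AGRW
  updated: d(AGRW,I)=27/8, d(AGRW,X)=-3/8
step 4: merge (AGRW,I) at d=27/8, Q=-4; branch lengths AGRW→1, I→19/8; new cluster AGIRW
  updated: d(AGIRW,X)=-11/8
step 5: merge (AGIRW,X) at d=-11/8; branch lengths AGIRW→-11/16, X→-11/16; new cluster AGIRWX
final tree: ((((A:17/12,(G:73/8,W:47/8):49/12):15/4,R:5/2):1,I:19/8):-11/16,X:-11/16)
total length: 115/4

((((A:17/12,(G:73/8,W:47/8):49/12):15/4,R:5/2):1,I:19/8):-11/16,X:-11/16)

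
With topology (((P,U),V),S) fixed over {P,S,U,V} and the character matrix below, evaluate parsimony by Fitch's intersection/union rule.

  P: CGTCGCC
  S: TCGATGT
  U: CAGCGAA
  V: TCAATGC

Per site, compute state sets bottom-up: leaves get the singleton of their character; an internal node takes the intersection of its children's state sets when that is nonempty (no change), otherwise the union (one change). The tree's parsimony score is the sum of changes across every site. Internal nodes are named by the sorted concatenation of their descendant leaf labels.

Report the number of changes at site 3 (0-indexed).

[col 0] PU: children P:{C}, U:{C} ∩→ {C}; cost 0
[col 0] PUV: children PU:{C}, V:{T} ∪→ {C,T}; cost 1
[col 0] PSUV: children PUV:{C,T}, S:{T} ∩→ {T}; cost 0
[col 1] PU: children P:{G}, U:{A} ∪→ {A,G}; cost 1
[col 1] PUV: children PU:{A,G}, V:{C} ∪→ {A,C,G}; cost 1
[col 1] PSUV: children PUV:{A,C,G}, S:{C} ∩→ {C}; cost 0
[col 2] PU: children P:{T}, U:{G} ∪→ {G,T}; cost 1
[col 2] PUV: children PU:{G,T}, V:{A} ∪→ {A,G,T}; cost 1
[col 2] PSUV: children PUV:{A,G,T}, S:{G} ∩→ {G}; cost 0
[col 3] PU: children P:{C}, U:{C} ∩→ {C}; cost 0
[col 3] PUV: children PU:{C}, V:{A} ∪→ {A,C}; cost 1
[col 3] PSUV: children PUV:{A,C}, S:{A} ∩→ {A}; cost 0
[col 4] PU: children P:{G}, U:{G} ∩→ {G}; cost 0
[col 4] PUV: children PU:{G}, V:{T} ∪→ {G,T}; cost 1
[col 4] PSUV: children PUV:{G,T}, S:{T} ∩→ {T}; cost 0
[col 5] PU: children P:{C}, U:{A} ∪→ {A,C}; cost 1
[col 5] PUV: children PU:{A,C}, V:{G} ∪→ {A,C,G}; cost 1
[col 5] PSUV: children PUV:{A,C,G}, S:{G} ∩→ {G}; cost 0
[col 6] PU: children P:{C}, U:{A} ∪→ {A,C}; cost 1
[col 6] PUV: children PU:{A,C}, V:{C} ∩→ {C}; cost 0
[col 6] PSUV: children PUV:{C}, S:{T} ∪→ {C,T}; cost 1
per-site changes: [1, 2, 2, 1, 1, 2, 2]; total = 11

1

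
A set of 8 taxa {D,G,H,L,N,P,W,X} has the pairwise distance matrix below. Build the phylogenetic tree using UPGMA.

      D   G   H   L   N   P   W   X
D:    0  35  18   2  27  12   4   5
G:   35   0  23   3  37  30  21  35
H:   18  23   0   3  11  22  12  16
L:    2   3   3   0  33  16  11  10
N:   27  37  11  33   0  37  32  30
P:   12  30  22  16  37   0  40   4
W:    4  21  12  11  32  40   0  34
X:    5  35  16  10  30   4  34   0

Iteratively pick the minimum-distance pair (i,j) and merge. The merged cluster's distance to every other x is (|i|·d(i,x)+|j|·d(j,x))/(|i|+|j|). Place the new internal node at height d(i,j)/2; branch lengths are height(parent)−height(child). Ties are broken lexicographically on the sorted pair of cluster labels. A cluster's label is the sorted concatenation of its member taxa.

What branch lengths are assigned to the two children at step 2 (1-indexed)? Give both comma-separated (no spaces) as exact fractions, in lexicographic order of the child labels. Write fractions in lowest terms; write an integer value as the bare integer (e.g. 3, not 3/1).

2,2

step 1: merge (D,L) at d=2; branch lengths D→1, L→1; new cluster DL
  updated: d(DL,G)=19, d(DL,H)=21/2, d(DL,N)=30, d(DL,P)=14, d(DL,W)=15/2, d(DL,X)=15/2
step 2: merge (P,X) at d=4; branch lengths P→2, X→2; new cluster PX
  updated: d(DL,PX)=43/4, d(G,PX)=65/2, d(H,PX)=19, d(N,PX)=67/2, d(PX,W)=37
step 3: merge (DL,W) at d=15/2; branch lengths DL→11/4, W→15/4; new cluster DLW
  updated: d(DLW,G)=59/3, d(DLW,H)=11, d(DLW,N)=92/3, d(DLW,PX)=39/2
step 4: merge (DLW,H) at d=11; branch lengths DLW→7/4, H→11/2; new cluster DHLW
  updated: d(DHLW,G)=41/2, d(DHLW,N)=103/4, d(DHLW,PX)=155/8
step 5: merge (DHLW,PX) at d=155/8; branch lengths DHLW→67/16, PX→123/16; new cluster DHLPWX
  updated: d(DHLPWX,G)=49/2, d(DHLPWX,N)=85/3
step 6: merge (DHLPWX,G) at d=49/2; branch lengths DHLPWX→41/16, G→49/4; new cluster DGHLPWX
  updated: d(DGHLPWX,N)=207/7
step 7: merge (DGHLPWX,N) at d=207/7; branch lengths DGHLPWX→71/28, N→207/14; new cluster DGHLNPWX
final tree: ((((((D:1,L:1):11/4,W:15/4):7/4,H:11/2):67/16,(P:2,X:2):123/16):41/16,G:49/4):71/28,N:207/14)
total length: 7141/112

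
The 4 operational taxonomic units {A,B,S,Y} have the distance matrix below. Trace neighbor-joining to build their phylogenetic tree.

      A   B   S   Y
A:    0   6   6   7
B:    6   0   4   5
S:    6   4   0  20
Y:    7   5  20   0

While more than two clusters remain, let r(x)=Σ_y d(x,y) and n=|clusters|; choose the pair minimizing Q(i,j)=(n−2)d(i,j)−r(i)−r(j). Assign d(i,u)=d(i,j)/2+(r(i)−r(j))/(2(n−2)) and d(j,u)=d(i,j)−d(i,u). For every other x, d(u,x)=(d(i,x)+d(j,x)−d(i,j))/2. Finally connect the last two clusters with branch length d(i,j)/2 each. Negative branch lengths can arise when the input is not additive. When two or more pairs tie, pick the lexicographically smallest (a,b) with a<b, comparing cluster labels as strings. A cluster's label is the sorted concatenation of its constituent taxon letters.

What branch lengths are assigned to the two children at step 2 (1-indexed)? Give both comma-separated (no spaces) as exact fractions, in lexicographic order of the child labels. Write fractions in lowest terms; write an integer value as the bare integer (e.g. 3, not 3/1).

iteration 1: select A,S (d=6, Q=-37); attach at lengths (1/4, 23/4); label the merged cluster AS
  updated: d(AS,B)=2, d(AS,Y)=21/2
iteration 2: select AS,B (d=2, Q=-35/2); attach at lengths (15/4, -7/4); label the merged cluster ABS
  updated: d(ABS,Y)=27/4
iteration 3: select ABS,Y (d=27/4); attach at lengths (27/8, 27/8); label the merged cluster ABSY
final tree: (((A:1/4,S:23/4):15/4,B:-7/4):27/8,Y:27/8)
total length: 59/4

15/4,-7/4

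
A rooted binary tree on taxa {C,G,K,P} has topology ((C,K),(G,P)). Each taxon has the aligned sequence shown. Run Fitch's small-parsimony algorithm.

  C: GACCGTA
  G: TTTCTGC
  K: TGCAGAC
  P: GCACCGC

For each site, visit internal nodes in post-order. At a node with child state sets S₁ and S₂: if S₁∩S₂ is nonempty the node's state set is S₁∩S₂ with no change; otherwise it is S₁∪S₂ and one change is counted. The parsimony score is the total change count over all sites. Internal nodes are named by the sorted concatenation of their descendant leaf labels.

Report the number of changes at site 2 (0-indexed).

2

CK@0: {G} ∪ {T} = {G,T} (union, +1)
GP@0: {T} ∪ {G} = {G,T} (union, +1)
CGKP@0: {G,T} ∩ {G,T} = {G,T} (intersection, +0)
CK@1: {A} ∪ {G} = {A,G} (union, +1)
GP@1: {T} ∪ {C} = {C,T} (union, +1)
CGKP@1: {A,G} ∪ {C,T} = {A,C,G,T} (union, +1)
CK@2: {C} ∩ {C} = {C} (intersection, +0)
GP@2: {T} ∪ {A} = {A,T} (union, +1)
CGKP@2: {C} ∪ {A,T} = {A,C,T} (union, +1)
CK@3: {C} ∪ {A} = {A,C} (union, +1)
GP@3: {C} ∩ {C} = {C} (intersection, +0)
CGKP@3: {A,C} ∩ {C} = {C} (intersection, +0)
CK@4: {G} ∩ {G} = {G} (intersection, +0)
GP@4: {T} ∪ {C} = {C,T} (union, +1)
CGKP@4: {G} ∪ {C,T} = {C,G,T} (union, +1)
CK@5: {T} ∪ {A} = {A,T} (union, +1)
GP@5: {G} ∩ {G} = {G} (intersection, +0)
CGKP@5: {A,T} ∪ {G} = {A,G,T} (union, +1)
CK@6: {A} ∪ {C} = {A,C} (union, +1)
GP@6: {C} ∩ {C} = {C} (intersection, +0)
CGKP@6: {A,C} ∩ {C} = {C} (intersection, +0)
per-site changes: [2, 3, 2, 1, 2, 2, 1]; total = 13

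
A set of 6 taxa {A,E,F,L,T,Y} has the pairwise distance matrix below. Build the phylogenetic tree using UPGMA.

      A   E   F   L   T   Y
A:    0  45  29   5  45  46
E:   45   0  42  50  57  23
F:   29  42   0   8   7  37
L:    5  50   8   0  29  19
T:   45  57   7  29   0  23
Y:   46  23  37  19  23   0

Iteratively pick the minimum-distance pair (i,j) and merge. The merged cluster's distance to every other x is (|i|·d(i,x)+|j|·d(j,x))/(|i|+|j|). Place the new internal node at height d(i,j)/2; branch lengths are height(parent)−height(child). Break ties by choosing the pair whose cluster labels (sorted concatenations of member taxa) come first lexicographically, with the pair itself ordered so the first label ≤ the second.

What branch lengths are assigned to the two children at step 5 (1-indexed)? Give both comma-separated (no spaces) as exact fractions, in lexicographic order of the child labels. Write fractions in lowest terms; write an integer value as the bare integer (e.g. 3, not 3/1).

97/16,135/16

iteration 1: select A,L (d=5); attach at lengths (5/2, 5/2); label the merged cluster AL
  updated: d(AL,E)=95/2, d(AL,F)=37/2, d(AL,T)=37, d(AL,Y)=65/2
iteration 2: select F,T (d=7); attach at lengths (7/2, 7/2); label the merged cluster FT
  updated: d(AL,FT)=111/4, d(E,FT)=99/2, d(FT,Y)=30
iteration 3: select E,Y (d=23); attach at lengths (23/2, 23/2); label the merged cluster EY
  updated: d(AL,EY)=40, d(EY,FT)=159/4
iteration 4: select AL,FT (d=111/4); attach at lengths (91/8, 83/8); label the merged cluster AFLT
  updated: d(AFLT,EY)=319/8
iteration 5: select AFLT,EY (d=319/8); attach at lengths (97/16, 135/16); label the merged cluster AEFLTY
final tree: (((A:5/2,L:5/2):91/8,(F:7/2,T:7/2):83/8):97/16,(E:23/2,Y:23/2):135/16)
total length: 285/4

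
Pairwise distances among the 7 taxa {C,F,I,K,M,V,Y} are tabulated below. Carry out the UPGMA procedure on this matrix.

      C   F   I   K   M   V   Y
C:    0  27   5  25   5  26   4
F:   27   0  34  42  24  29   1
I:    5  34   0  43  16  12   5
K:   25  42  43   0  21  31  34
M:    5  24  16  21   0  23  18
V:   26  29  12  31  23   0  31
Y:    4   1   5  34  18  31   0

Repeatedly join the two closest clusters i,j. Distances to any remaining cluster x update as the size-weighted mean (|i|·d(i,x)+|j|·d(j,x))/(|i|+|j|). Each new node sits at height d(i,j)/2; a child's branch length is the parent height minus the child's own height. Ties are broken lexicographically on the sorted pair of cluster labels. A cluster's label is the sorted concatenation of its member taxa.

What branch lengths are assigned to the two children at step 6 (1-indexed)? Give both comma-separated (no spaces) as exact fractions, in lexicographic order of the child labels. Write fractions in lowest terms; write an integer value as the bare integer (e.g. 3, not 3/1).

step 1: merge (F,Y) at d=1; branch lengths F→1/2, Y→1/2; new cluster FY
  updated: d(C,FY)=31/2, d(FY,I)=39/2, d(FY,K)=38, d(FY,M)=21, d(FY,V)=30
step 2: merge (C,I) at d=5; branch lengths C→5/2, I→5/2; new cluster CI
  updated: d(CI,FY)=35/2, d(CI,K)=34, d(CI,M)=21/2, d(CI,V)=19
step 3: merge (CI,M) at d=21/2; branch lengths CI→11/4, M→21/4; new cluster CIM
  updated: d(CIM,FY)=56/3, d(CIM,K)=89/3, d(CIM,V)=61/3
step 4: merge (CIM,FY) at d=56/3; branch lengths CIM→49/12, FY→53/6; new cluster CFIMY
  updated: d(CFIMY,K)=33, d(CFIMY,V)=121/5
step 5: merge (CFIMY,V) at d=121/5; branch lengths CFIMY→83/30, V→121/10; new cluster CFIMVY
  updated: d(CFIMVY,K)=98/3
step 6: merge (CFIMVY,K) at d=98/3; branch lengths CFIMVY→127/30, K→49/3; new cluster CFIKMVY
final tree: (((((C:5/2,I:5/2):11/4,M:21/4):49/12,(F:1/2,Y:1/2):53/6):83/30,V:121/10):127/30,K:49/3)
total length: 1247/20

127/30,49/3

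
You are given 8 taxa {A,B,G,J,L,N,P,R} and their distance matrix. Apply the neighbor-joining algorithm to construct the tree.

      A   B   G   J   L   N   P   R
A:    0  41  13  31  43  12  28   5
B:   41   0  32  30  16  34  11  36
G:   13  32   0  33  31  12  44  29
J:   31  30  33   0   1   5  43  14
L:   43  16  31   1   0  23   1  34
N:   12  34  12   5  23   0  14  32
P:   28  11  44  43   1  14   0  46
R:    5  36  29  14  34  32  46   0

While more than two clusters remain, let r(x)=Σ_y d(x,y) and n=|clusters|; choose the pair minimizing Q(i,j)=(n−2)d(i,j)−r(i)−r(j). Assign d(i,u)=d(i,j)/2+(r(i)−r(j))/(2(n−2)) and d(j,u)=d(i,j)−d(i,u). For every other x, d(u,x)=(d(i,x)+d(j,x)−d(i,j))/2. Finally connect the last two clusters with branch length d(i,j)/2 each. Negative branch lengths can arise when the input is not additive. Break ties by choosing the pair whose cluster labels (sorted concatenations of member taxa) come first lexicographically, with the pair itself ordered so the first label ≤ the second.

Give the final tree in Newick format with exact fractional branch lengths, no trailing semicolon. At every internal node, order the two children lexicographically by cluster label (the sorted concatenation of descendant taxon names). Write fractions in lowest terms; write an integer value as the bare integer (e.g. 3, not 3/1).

(((((A:7/12,R:53/12):409/48,G:479/48):441/64,N:-25/64):337/64,((B:133/20,P:87/20):131/32,L:-35/32):761/64):167/128,J:167/128)

iteration 1: select A,R (d=5, Q=-339); attach at lengths (7/12, 53/12); label the merged cluster AR
  updated: d(AR,B)=36, d(AR,G)=37/2, d(AR,J)=20, d(AR,L)=36, d(AR,N)=39/2, d(AR,P)=69/2
iteration 2: select B,P (d=11, Q=-503/2); attach at lengths (133/20, 87/20); label the merged cluster BP
  updated: d(AR,BP)=119/4, d(BP,G)=65/2, d(BP,J)=31, d(BP,L)=3, d(BP,N)=37/2
iteration 3: select BP,L (d=3, Q=-787/4); attach at lengths (131/32, -35/32); label the merged cluster BLP
  updated: d(AR,BLP)=251/8, d(BLP,G)=121/4, d(BLP,J)=29/2, d(BLP,N)=77/4
iteration 4: select AR,G (d=37/2, Q=-1021/8); attach at lengths (409/48, 479/48); label the merged cluster AGR
  updated: d(AGR,BLP)=345/16, d(AGR,J)=69/4, d(AGR,N)=13/2
iteration 5: select AGR,N (d=13/2, Q=-1009/16); attach at lengths (441/64, -25/64); label the merged cluster AGNR
  updated: d(AGNR,BLP)=549/32, d(AGNR,J)=63/8
iteration 6: select AGNR,BLP (d=549/32, Q=-1265/32); attach at lengths (337/64, 761/64); label the merged cluster ABGLNPR
  updated: d(ABGLNPR,J)=167/64
iteration 7: select ABGLNPR,J (d=167/64); attach at lengths (167/128, 167/128); label the merged cluster ABGJLNPR
final tree: (((((A:7/12,R:53/12):409/48,G:479/48):441/64,N:-25/64):337/64,((B:133/20,P:87/20):131/32,L:-35/32):761/64):167/128,J:167/128)
total length: 4081/64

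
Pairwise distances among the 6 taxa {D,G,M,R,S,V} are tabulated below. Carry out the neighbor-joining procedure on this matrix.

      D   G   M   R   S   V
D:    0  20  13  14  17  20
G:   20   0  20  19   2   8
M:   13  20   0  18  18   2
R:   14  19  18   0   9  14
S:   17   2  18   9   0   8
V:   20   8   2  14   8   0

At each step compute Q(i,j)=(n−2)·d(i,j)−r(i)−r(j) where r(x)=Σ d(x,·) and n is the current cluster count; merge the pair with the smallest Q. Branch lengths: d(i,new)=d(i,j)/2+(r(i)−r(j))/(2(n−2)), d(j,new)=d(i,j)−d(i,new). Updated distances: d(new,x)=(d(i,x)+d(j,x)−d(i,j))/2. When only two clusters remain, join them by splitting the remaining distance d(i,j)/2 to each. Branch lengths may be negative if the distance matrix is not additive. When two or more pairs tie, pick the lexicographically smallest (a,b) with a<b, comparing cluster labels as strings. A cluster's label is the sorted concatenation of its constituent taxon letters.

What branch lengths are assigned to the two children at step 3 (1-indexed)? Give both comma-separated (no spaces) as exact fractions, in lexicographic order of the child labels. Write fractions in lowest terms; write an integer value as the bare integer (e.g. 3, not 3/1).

33/4,23/4

1. join G+S (d=2, Q=-115) ⇒ GS; edges |G|=23/8, |S|=-7/8
  updated: d(D,GS)=35/2, d(GS,M)=18, d(GS,R)=13, d(GS,V)=7
2. join M+V (d=2, Q=-88) ⇒ MV; edges |M|=7/3, |V|=-1/3
  updated: d(D,MV)=31/2, d(GS,MV)=23/2, d(MV,R)=15
3. join D+R (d=14, Q=-61) ⇒ DR; edges |D|=33/4, |R|=23/4
  updated: d(DR,GS)=33/4, d(DR,MV)=33/4
4. join DR+GS (d=33/4, Q=-28) ⇒ DGRS; edges |DR|=5/2, |GS|=23/4
  updated: d(DGRS,MV)=23/4
5. join DGRS+MV (d=23/4) ⇒ DGMRSV; edges |DGRS|=23/8, |MV|=23/8
final tree: (((D:33/4,R:23/4):5/2,(G:23/8,S:-7/8):23/4):23/8,(M:7/3,V:-1/3):23/8)
total length: 32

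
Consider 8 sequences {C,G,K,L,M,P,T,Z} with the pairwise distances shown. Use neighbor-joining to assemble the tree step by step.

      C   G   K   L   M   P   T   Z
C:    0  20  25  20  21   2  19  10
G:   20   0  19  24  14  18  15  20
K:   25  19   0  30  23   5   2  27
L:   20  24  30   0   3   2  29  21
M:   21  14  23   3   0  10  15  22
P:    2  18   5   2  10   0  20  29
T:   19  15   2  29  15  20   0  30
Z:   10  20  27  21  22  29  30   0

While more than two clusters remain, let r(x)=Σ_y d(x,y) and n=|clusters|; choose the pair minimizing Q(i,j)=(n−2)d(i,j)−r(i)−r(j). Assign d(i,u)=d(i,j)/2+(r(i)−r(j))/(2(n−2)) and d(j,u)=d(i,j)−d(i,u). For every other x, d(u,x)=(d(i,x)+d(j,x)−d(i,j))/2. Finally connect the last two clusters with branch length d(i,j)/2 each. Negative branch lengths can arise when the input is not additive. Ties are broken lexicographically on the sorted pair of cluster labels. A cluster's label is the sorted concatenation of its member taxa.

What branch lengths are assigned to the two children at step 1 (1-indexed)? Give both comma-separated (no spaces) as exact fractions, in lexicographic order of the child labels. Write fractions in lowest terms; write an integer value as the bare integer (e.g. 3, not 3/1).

13/12,11/12

iteration 1: select K,T (d=2, Q=-249); attach at lengths (13/12, 11/12); label the merged cluster KT
  updated: d(C,KT)=21, d(G,KT)=16, d(KT,L)=57/2, d(KT,M)=18, d(KT,P)=23/2, d(KT,Z)=55/2
iteration 2: select C,Z (d=10, Q=-347/2); attach at lengths (29/20, 171/20); label the merged cluster CZ
  updated: d(CZ,G)=15, d(CZ,KT)=77/4, d(CZ,L)=31/2, d(CZ,M)=33/2, d(CZ,P)=21/2
iteration 3: select L,M (d=3, Q=-245/2); attach at lengths (47/16, 1/16); label the merged cluster LM
  updated: d(CZ,LM)=29/2, d(G,LM)=35/2, d(KT,LM)=87/4, d(LM,P)=9/2
iteration 4: select LM,P (d=9/2, Q=-357/4); attach at lengths (109/24, -1/24); label the merged cluster LMP
  updated: d(CZ,LMP)=41/4, d(G,LMP)=31/2, d(KT,LMP)=115/8
iteration 5: select CZ,LMP (d=41/4, Q=-513/8); attach at lengths (199/32, 129/32); label the merged cluster CLMPZ
  updated: d(CLMPZ,G)=81/8, d(CLMPZ,KT)=187/16
iteration 6: select CLMPZ,G (d=81/8, Q=-605/16); attach at lengths (93/32, 231/32); label the merged cluster CGLMPZ
  updated: d(CGLMPZ,KT)=281/32
iteration 7: select CGLMPZ,KT (d=281/32); attach at lengths (281/64, 281/64); label the merged cluster CGKLMPTZ
final tree: ((((C:29/20,Z:171/20):199/32,((L:47/16,M:1/16):109/24,P:-1/24):129/32):93/32,G:231/32):281/64,(K:13/12,T:11/12):281/64)
total length: 1557/32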